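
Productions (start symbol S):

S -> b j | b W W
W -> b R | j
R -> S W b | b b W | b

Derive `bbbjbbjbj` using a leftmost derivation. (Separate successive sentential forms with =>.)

S => bWW   [S -> b W W]
bWW => bbRW   [W -> b R]
bbRW => bbSWbW   [R -> S W b]
bbSWbW => bbbWWWbW   [S -> b W W]
bbbWWWbW => bbbjWWbW   [W -> j]
bbbjWWbW => bbbjbRWbW   [W -> b R]
bbbjbRWbW => bbbjbbWbW   [R -> b]
bbbjbbWbW => bbbjbbjbW   [W -> j]
bbbjbbjbW => bbbjbbjbj   [W -> j]

S => bWW => bbRW => bbSWbW => bbbWWWbW => bbbjWWbW => bbbjbRWbW => bbbjbbWbW => bbbjbbjbW => bbbjbbjbj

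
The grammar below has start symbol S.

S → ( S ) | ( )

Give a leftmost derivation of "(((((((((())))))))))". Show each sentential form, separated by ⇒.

S ⇒ (S) ⇒ ((S)) ⇒ (((S))) ⇒ ((((S)))) ⇒ (((((S))))) ⇒ ((((((S)))))) ⇒ (((((((S))))))) ⇒ ((((((((S)))))))) ⇒ (((((((((S))))))))) ⇒ (((((((((())))))))))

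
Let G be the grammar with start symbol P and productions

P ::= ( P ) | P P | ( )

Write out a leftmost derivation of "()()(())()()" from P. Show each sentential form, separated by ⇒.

P ⇒ PP   [P ::= P P]
PP ⇒ ()P   [P ::= ( )]
()P ⇒ ()PP   [P ::= P P]
()PP ⇒ ()PPP   [P ::= P P]
()PPP ⇒ ()()PP   [P ::= ( )]
()()PP ⇒ ()()(P)P   [P ::= ( P )]
()()(P)P ⇒ ()()(())P   [P ::= ( )]
()()(())P ⇒ ()()(())PP   [P ::= P P]
()()(())PP ⇒ ()()(())()P   [P ::= ( )]
()()(())()P ⇒ ()()(())()()   [P ::= ( )]

P⇒PP⇒()P⇒()PP⇒()PPP⇒()()PP⇒()()(P)P⇒()()(())P⇒()()(())PP⇒()()(())()P⇒()()(())()()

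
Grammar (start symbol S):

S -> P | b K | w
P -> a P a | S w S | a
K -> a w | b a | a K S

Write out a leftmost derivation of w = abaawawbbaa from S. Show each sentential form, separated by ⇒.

S ⇒ P   [S -> P]
P ⇒ aPa   [P -> a P a]
aPa ⇒ aSwSa   [P -> S w S]
aSwSa ⇒ abKwSa   [S -> b K]
abKwSa ⇒ abaKSwSa   [K -> a K S]
abaKSwSa ⇒ abaawSwSa   [K -> a w]
abaawSwSa ⇒ abaawPwSa   [S -> P]
abaawPwSa ⇒ abaawawSa   [P -> a]
abaawawSa ⇒ abaawawbKa   [S -> b K]
abaawawbKa ⇒ abaawawbbaa   [K -> b a]

S ⇒ P ⇒ aPa ⇒ aSwSa ⇒ abKwSa ⇒ abaKSwSa ⇒ abaawSwSa ⇒ abaawPwSa ⇒ abaawawSa ⇒ abaawawbKa ⇒ abaawawbbaa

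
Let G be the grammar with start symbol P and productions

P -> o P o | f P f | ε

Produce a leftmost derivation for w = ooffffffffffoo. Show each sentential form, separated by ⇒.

P ⇒ oPo ⇒ ooPoo ⇒ oofPfoo ⇒ ooffPffoo ⇒ oofffPfffoo ⇒ ooffffPffffoo ⇒ oofffffPfffffoo ⇒ ooffffffffffoo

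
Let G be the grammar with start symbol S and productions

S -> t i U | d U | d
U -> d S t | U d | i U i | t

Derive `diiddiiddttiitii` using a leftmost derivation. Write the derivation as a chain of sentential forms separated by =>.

S => dU   [S -> d U]
dU => diUi   [U -> i U i]
diUi => diiUii   [U -> i U i]
diiUii => diidStii   [U -> d S t]
diidStii => diiddUtii   [S -> d U]
diiddUtii => diiddiUitii   [U -> i U i]
diiddiUitii => diiddiiUiitii   [U -> i U i]
diiddiiUiitii => diiddiidStiitii   [U -> d S t]
diiddiidStiitii => diiddiiddUtiitii   [S -> d U]
diiddiiddUtiitii => diiddiiddttiitii   [U -> t]

S => dU => diUi => diiUii => diidStii => diiddUtii => diiddiUitii => diiddiiUiitii => diiddiidStiitii => diiddiiddUtiitii => diiddiiddttiitii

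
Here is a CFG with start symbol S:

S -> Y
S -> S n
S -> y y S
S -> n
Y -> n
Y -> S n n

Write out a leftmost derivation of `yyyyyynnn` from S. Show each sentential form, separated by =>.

S => yyS => yyY => yySnn => yyyySnn => yyyyyySnn => yyyyyynnn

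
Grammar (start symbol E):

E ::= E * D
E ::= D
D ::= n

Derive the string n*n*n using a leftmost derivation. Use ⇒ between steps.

E ⇒ E*D   [E ::= E * D]
E*D ⇒ E*D*D   [E ::= E * D]
E*D*D ⇒ D*D*D   [E ::= D]
D*D*D ⇒ n*D*D   [D ::= n]
n*D*D ⇒ n*n*D   [D ::= n]
n*n*D ⇒ n*n*n   [D ::= n]

E ⇒ E*D ⇒ E*D*D ⇒ D*D*D ⇒ n*D*D ⇒ n*n*D ⇒ n*n*n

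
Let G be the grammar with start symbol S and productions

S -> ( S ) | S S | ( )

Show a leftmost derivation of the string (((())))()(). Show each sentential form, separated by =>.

S => SS => SSS => (S)SS => ((S))SS => (((S)))SS => (((())))SS => (((())))()S => (((())))()()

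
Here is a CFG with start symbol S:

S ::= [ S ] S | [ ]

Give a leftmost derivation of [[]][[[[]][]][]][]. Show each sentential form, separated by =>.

S=>[S]S=>[[]]S=>[[]][S]S=>[[]][[S]S]S=>[[]][[[S]S]S]S=>[[]][[[[]]S]S]S=>[[]][[[[]][]]S]S=>[[]][[[[]][]][]]S=>[[]][[[[]][]][]][]

S => [S]S   [S ::= [ S ] S]
[S]S => [[]]S   [S ::= [ ]]
[[]]S => [[]][S]S   [S ::= [ S ] S]
[[]][S]S => [[]][[S]S]S   [S ::= [ S ] S]
[[]][[S]S]S => [[]][[[S]S]S]S   [S ::= [ S ] S]
[[]][[[S]S]S]S => [[]][[[[]]S]S]S   [S ::= [ ]]
[[]][[[[]]S]S]S => [[]][[[[]][]]S]S   [S ::= [ ]]
[[]][[[[]][]]S]S => [[]][[[[]][]][]]S   [S ::= [ ]]
[[]][[[[]][]][]]S => [[]][[[[]][]][]][]   [S ::= [ ]]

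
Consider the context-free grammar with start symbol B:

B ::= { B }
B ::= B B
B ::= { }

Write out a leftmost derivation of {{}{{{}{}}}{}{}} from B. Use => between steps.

B => {B}   [B ::= { B }]
{B} => {BB}   [B ::= B B]
{BB} => {BBB}   [B ::= B B]
{BBB} => {BBBB}   [B ::= B B]
{BBBB} => {{}BBB}   [B ::= { }]
{{}BBB} => {{}{B}BB}   [B ::= { B }]
{{}{B}BB} => {{}{{B}}BB}   [B ::= { B }]
{{}{{B}}BB} => {{}{{BB}}BB}   [B ::= B B]
{{}{{BB}}BB} => {{}{{{}B}}BB}   [B ::= { }]
{{}{{{}B}}BB} => {{}{{{}{}}}BB}   [B ::= { }]
{{}{{{}{}}}BB} => {{}{{{}{}}}{}B}   [B ::= { }]
{{}{{{}{}}}{}B} => {{}{{{}{}}}{}{}}   [B ::= { }]

B => {B} => {BB} => {BBB} => {BBBB} => {{}BBB} => {{}{B}BB} => {{}{{B}}BB} => {{}{{BB}}BB} => {{}{{{}B}}BB} => {{}{{{}{}}}BB} => {{}{{{}{}}}{}B} => {{}{{{}{}}}{}{}}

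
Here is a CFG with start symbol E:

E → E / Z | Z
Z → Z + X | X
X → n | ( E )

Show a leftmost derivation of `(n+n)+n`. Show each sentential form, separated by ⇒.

E ⇒ Z   [E → Z]
Z ⇒ Z+X   [Z → Z + X]
Z+X ⇒ X+X   [Z → X]
X+X ⇒ (E)+X   [X → ( E )]
(E)+X ⇒ (Z)+X   [E → Z]
(Z)+X ⇒ (Z+X)+X   [Z → Z + X]
(Z+X)+X ⇒ (X+X)+X   [Z → X]
(X+X)+X ⇒ (n+X)+X   [X → n]
(n+X)+X ⇒ (n+n)+X   [X → n]
(n+n)+X ⇒ (n+n)+n   [X → n]

E⇒Z⇒Z+X⇒X+X⇒(E)+X⇒(Z)+X⇒(Z+X)+X⇒(X+X)+X⇒(n+X)+X⇒(n+n)+X⇒(n+n)+n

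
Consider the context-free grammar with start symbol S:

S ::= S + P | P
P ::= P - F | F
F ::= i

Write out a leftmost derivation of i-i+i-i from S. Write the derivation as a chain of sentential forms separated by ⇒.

S ⇒ S+P ⇒ P+P ⇒ P-F+P ⇒ F-F+P ⇒ i-F+P ⇒ i-i+P ⇒ i-i+P-F ⇒ i-i+F-F ⇒ i-i+i-F ⇒ i-i+i-i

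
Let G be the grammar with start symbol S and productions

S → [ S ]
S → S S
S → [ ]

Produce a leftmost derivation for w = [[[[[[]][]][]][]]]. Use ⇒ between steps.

S ⇒ [S] ⇒ [[S]] ⇒ [[SS]] ⇒ [[[S]S]] ⇒ [[[SS]S]] ⇒ [[[[S]S]S]] ⇒ [[[[SS]S]S]] ⇒ [[[[[S]S]S]S]] ⇒ [[[[[[]]S]S]S]] ⇒ [[[[[[]][]]S]S]] ⇒ [[[[[[]][]][]]S]] ⇒ [[[[[[]][]][]][]]]

S ⇒ [S]   [S → [ S ]]
[S] ⇒ [[S]]   [S → [ S ]]
[[S]] ⇒ [[SS]]   [S → S S]
[[SS]] ⇒ [[[S]S]]   [S → [ S ]]
[[[S]S]] ⇒ [[[SS]S]]   [S → S S]
[[[SS]S]] ⇒ [[[[S]S]S]]   [S → [ S ]]
[[[[S]S]S]] ⇒ [[[[SS]S]S]]   [S → S S]
[[[[SS]S]S]] ⇒ [[[[[S]S]S]S]]   [S → [ S ]]
[[[[[S]S]S]S]] ⇒ [[[[[[]]S]S]S]]   [S → [ ]]
[[[[[[]]S]S]S]] ⇒ [[[[[[]][]]S]S]]   [S → [ ]]
[[[[[[]][]]S]S]] ⇒ [[[[[[]][]][]]S]]   [S → [ ]]
[[[[[[]][]][]]S]] ⇒ [[[[[[]][]][]][]]]   [S → [ ]]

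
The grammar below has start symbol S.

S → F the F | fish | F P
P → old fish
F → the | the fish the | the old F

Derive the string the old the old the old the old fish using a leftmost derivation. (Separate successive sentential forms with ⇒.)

S ⇒ F P ⇒ the old F P ⇒ the old the old F P ⇒ the old the old the old F P ⇒ the old the old the old the P ⇒ the old the old the old the old fish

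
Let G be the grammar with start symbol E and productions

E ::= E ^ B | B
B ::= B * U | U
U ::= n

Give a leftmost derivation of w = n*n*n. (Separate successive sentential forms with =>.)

E => B => B*U => B*U*U => U*U*U => n*U*U => n*n*U => n*n*n

E => B   [E ::= B]
B => B*U   [B ::= B * U]
B*U => B*U*U   [B ::= B * U]
B*U*U => U*U*U   [B ::= U]
U*U*U => n*U*U   [U ::= n]
n*U*U => n*n*U   [U ::= n]
n*n*U => n*n*n   [U ::= n]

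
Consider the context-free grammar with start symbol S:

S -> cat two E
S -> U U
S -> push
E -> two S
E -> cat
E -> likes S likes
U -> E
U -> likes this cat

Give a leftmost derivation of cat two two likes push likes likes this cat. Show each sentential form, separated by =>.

S => cat two E => cat two two S => cat two two U U => cat two two E U => cat two two likes S likes U => cat two two likes push likes U => cat two two likes push likes likes this cat

S => cat two E   [S -> cat two E]
cat two E => cat two two S   [E -> two S]
cat two two S => cat two two U U   [S -> U U]
cat two two U U => cat two two E U   [U -> E]
cat two two E U => cat two two likes S likes U   [E -> likes S likes]
cat two two likes S likes U => cat two two likes push likes U   [S -> push]
cat two two likes push likes U => cat two two likes push likes likes this cat   [U -> likes this cat]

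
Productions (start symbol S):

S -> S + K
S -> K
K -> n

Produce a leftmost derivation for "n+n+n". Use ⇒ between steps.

S ⇒ S+K ⇒ S+K+K ⇒ K+K+K ⇒ n+K+K ⇒ n+n+K ⇒ n+n+n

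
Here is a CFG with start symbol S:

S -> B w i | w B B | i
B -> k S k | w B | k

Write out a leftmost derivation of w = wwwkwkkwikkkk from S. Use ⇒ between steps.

S ⇒ wBB ⇒ wwBB ⇒ wwwBB ⇒ wwwkSkB ⇒ wwwkwBBkB ⇒ wwwkwkSkBkB ⇒ wwwkwkBwikBkB ⇒ wwwkwkkwikBkB ⇒ wwwkwkkwikkkB ⇒ wwwkwkkwikkkk

S ⇒ wBB   [S -> w B B]
wBB ⇒ wwBB   [B -> w B]
wwBB ⇒ wwwBB   [B -> w B]
wwwBB ⇒ wwwkSkB   [B -> k S k]
wwwkSkB ⇒ wwwkwBBkB   [S -> w B B]
wwwkwBBkB ⇒ wwwkwkSkBkB   [B -> k S k]
wwwkwkSkBkB ⇒ wwwkwkBwikBkB   [S -> B w i]
wwwkwkBwikBkB ⇒ wwwkwkkwikBkB   [B -> k]
wwwkwkkwikBkB ⇒ wwwkwkkwikkkB   [B -> k]
wwwkwkkwikkkB ⇒ wwwkwkkwikkkk   [B -> k]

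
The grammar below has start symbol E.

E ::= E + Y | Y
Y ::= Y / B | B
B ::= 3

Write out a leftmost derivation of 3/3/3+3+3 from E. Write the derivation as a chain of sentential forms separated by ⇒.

E ⇒ E+Y ⇒ E+Y+Y ⇒ Y+Y+Y ⇒ Y/B+Y+Y ⇒ Y/B/B+Y+Y ⇒ B/B/B+Y+Y ⇒ 3/B/B+Y+Y ⇒ 3/3/B+Y+Y ⇒ 3/3/3+Y+Y ⇒ 3/3/3+B+Y ⇒ 3/3/3+3+Y ⇒ 3/3/3+3+B ⇒ 3/3/3+3+3

E ⇒ E+Y   [E ::= E + Y]
E+Y ⇒ E+Y+Y   [E ::= E + Y]
E+Y+Y ⇒ Y+Y+Y   [E ::= Y]
Y+Y+Y ⇒ Y/B+Y+Y   [Y ::= Y / B]
Y/B+Y+Y ⇒ Y/B/B+Y+Y   [Y ::= Y / B]
Y/B/B+Y+Y ⇒ B/B/B+Y+Y   [Y ::= B]
B/B/B+Y+Y ⇒ 3/B/B+Y+Y   [B ::= 3]
3/B/B+Y+Y ⇒ 3/3/B+Y+Y   [B ::= 3]
3/3/B+Y+Y ⇒ 3/3/3+Y+Y   [B ::= 3]
3/3/3+Y+Y ⇒ 3/3/3+B+Y   [Y ::= B]
3/3/3+B+Y ⇒ 3/3/3+3+Y   [B ::= 3]
3/3/3+3+Y ⇒ 3/3/3+3+B   [Y ::= B]
3/3/3+3+B ⇒ 3/3/3+3+3   [B ::= 3]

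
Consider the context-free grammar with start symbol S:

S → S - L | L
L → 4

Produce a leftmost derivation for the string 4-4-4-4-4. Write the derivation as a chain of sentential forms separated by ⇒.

S⇒S-L⇒S-L-L⇒S-L-L-L⇒S-L-L-L-L⇒L-L-L-L-L⇒4-L-L-L-L⇒4-4-L-L-L⇒4-4-4-L-L⇒4-4-4-4-L⇒4-4-4-4-4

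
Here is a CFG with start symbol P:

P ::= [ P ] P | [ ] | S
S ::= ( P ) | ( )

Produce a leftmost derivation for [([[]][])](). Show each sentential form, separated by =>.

P => [P]P   [P ::= [ P ] P]
[P]P => [S]P   [P ::= S]
[S]P => [(P)]P   [S ::= ( P )]
[(P)]P => [([P]P)]P   [P ::= [ P ] P]
[([P]P)]P => [([[]]P)]P   [P ::= [ ]]
[([[]]P)]P => [([[]][])]P   [P ::= [ ]]
[([[]][])]P => [([[]][])]S   [P ::= S]
[([[]][])]S => [([[]][])]()   [S ::= ( )]

P => [P]P => [S]P => [(P)]P => [([P]P)]P => [([[]]P)]P => [([[]][])]P => [([[]][])]S => [([[]][])]()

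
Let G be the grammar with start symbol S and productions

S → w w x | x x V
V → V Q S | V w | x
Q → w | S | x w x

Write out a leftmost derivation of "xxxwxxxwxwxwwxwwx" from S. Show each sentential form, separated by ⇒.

S⇒xxV⇒xxVQS⇒xxVwQS⇒xxxwQS⇒xxxwSS⇒xxxwxxVS⇒xxxwxxVQSS⇒xxxwxxVwQSS⇒xxxwxxxwQSS⇒xxxwxxxwxwxSS⇒xxxwxxxwxwxwwxS⇒xxxwxxxwxwxwwxwwx

S ⇒ xxV   [S → x x V]
xxV ⇒ xxVQS   [V → V Q S]
xxVQS ⇒ xxVwQS   [V → V w]
xxVwQS ⇒ xxxwQS   [V → x]
xxxwQS ⇒ xxxwSS   [Q → S]
xxxwSS ⇒ xxxwxxVS   [S → x x V]
xxxwxxVS ⇒ xxxwxxVQSS   [V → V Q S]
xxxwxxVQSS ⇒ xxxwxxVwQSS   [V → V w]
xxxwxxVwQSS ⇒ xxxwxxxwQSS   [V → x]
xxxwxxxwQSS ⇒ xxxwxxxwxwxSS   [Q → x w x]
xxxwxxxwxwxSS ⇒ xxxwxxxwxwxwwxS   [S → w w x]
xxxwxxxwxwxwwxS ⇒ xxxwxxxwxwxwwxwwx   [S → w w x]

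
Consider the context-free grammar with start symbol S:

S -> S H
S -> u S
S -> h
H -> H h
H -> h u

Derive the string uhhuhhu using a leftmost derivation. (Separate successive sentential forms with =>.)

S => SH => SHH => uSHH => uhHH => uhHhH => uhhuhH => uhhuhhu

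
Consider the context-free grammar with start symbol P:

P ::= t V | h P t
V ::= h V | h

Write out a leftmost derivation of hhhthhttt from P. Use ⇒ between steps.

P ⇒ hPt ⇒ hhPtt ⇒ hhhPttt ⇒ hhhtVttt ⇒ hhhthVttt ⇒ hhhthhttt

P ⇒ hPt   [P ::= h P t]
hPt ⇒ hhPtt   [P ::= h P t]
hhPtt ⇒ hhhPttt   [P ::= h P t]
hhhPttt ⇒ hhhtVttt   [P ::= t V]
hhhtVttt ⇒ hhhthVttt   [V ::= h V]
hhhthVttt ⇒ hhhthhttt   [V ::= h]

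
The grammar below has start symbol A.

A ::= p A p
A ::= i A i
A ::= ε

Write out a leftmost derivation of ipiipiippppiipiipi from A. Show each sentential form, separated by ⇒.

A ⇒ iAi ⇒ ipApi ⇒ ipiAipi ⇒ ipiiAiipi ⇒ ipiipApiipi ⇒ ipiipiAipiipi ⇒ ipiipiiAiipiipi ⇒ ipiipiipApiipiipi ⇒ ipiipiippAppiipiipi ⇒ ipiipiippppiipiipi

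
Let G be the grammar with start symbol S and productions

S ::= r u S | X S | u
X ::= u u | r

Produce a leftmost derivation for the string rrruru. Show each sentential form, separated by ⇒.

S ⇒ XS   [S ::= X S]
XS ⇒ rS   [X ::= r]
rS ⇒ rXS   [S ::= X S]
rXS ⇒ rrS   [X ::= r]
rrS ⇒ rrruS   [S ::= r u S]
rrruS ⇒ rrruXS   [S ::= X S]
rrruXS ⇒ rrrurS   [X ::= r]
rrrurS ⇒ rrruru   [S ::= u]

S ⇒ XS ⇒ rS ⇒ rXS ⇒ rrS ⇒ rrruS ⇒ rrruXS ⇒ rrrurS ⇒ rrruru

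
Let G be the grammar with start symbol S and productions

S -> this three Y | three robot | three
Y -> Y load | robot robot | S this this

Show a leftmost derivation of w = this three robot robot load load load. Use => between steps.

S => this three Y => this three Y load => this three Y load load => this three Y load load load => this three robot robot load load load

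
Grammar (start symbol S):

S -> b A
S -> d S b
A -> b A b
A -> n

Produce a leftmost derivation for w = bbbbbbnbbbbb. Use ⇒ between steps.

S ⇒ bA   [S -> b A]
bA ⇒ bbAb   [A -> b A b]
bbAb ⇒ bbbAbb   [A -> b A b]
bbbAbb ⇒ bbbbAbbb   [A -> b A b]
bbbbAbbb ⇒ bbbbbAbbbb   [A -> b A b]
bbbbbAbbbb ⇒ bbbbbbAbbbbb   [A -> b A b]
bbbbbbAbbbbb ⇒ bbbbbbnbbbbb   [A -> n]

S⇒bA⇒bbAb⇒bbbAbb⇒bbbbAbbb⇒bbbbbAbbbb⇒bbbbbbAbbbbb⇒bbbbbbnbbbbb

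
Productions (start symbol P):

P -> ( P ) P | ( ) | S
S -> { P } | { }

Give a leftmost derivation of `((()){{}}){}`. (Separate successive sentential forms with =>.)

P => (P)P => ((P)P)P => ((())P)P => ((())S)P => ((()){P})P => ((()){S})P => ((()){{}})P => ((()){{}})S => ((()){{}}){}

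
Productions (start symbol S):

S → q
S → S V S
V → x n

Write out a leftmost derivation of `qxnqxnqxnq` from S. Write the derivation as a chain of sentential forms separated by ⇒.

S ⇒ SVS   [S → S V S]
SVS ⇒ SVSVS   [S → S V S]
SVSVS ⇒ SVSVSVS   [S → S V S]
SVSVSVS ⇒ qVSVSVS   [S → q]
qVSVSVS ⇒ qxnSVSVS   [V → x n]
qxnSVSVS ⇒ qxnqVSVS   [S → q]
qxnqVSVS ⇒ qxnqxnSVS   [V → x n]
qxnqxnSVS ⇒ qxnqxnqVS   [S → q]
qxnqxnqVS ⇒ qxnqxnqxnS   [V → x n]
qxnqxnqxnS ⇒ qxnqxnqxnq   [S → q]

S ⇒ SVS ⇒ SVSVS ⇒ SVSVSVS ⇒ qVSVSVS ⇒ qxnSVSVS ⇒ qxnqVSVS ⇒ qxnqxnSVS ⇒ qxnqxnqVS ⇒ qxnqxnqxnS ⇒ qxnqxnqxnq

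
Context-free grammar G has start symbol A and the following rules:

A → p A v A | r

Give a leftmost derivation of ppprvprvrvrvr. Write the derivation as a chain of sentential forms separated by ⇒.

A ⇒ pAvA   [A → p A v A]
pAvA ⇒ ppAvAvA   [A → p A v A]
ppAvAvA ⇒ pppAvAvAvA   [A → p A v A]
pppAvAvAvA ⇒ ppprvAvAvA   [A → r]
ppprvAvAvA ⇒ ppprvpAvAvAvA   [A → p A v A]
ppprvpAvAvAvA ⇒ ppprvprvAvAvA   [A → r]
ppprvprvAvAvA ⇒ ppprvprvrvAvA   [A → r]
ppprvprvrvAvA ⇒ ppprvprvrvrvA   [A → r]
ppprvprvrvrvA ⇒ ppprvprvrvrvr   [A → r]

A ⇒ pAvA ⇒ ppAvAvA ⇒ pppAvAvAvA ⇒ ppprvAvAvA ⇒ ppprvpAvAvAvA ⇒ ppprvprvAvAvA ⇒ ppprvprvrvAvA ⇒ ppprvprvrvrvA ⇒ ppprvprvrvrvr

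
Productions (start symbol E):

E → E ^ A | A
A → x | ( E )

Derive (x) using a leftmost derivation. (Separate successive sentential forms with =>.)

E => A => (E) => (A) => (x)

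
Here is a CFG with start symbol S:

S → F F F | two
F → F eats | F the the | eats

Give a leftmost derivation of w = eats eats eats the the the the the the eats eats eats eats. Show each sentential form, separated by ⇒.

S ⇒ F F F ⇒ F eats F F ⇒ F eats eats F F ⇒ F the the eats eats F F ⇒ F the the the the eats eats F F ⇒ F the the the the the the eats eats F F ⇒ F eats the the the the the the eats eats F F ⇒ F eats eats the the the the the the eats eats F F ⇒ eats eats eats the the the the the the eats eats F F ⇒ eats eats eats the the the the the the eats eats eats F ⇒ eats eats eats the the the the the the eats eats eats eats

S ⇒ F F F   [S → F F F]
F F F ⇒ F eats F F   [F → F eats]
F eats F F ⇒ F eats eats F F   [F → F eats]
F eats eats F F ⇒ F the the eats eats F F   [F → F the the]
F the the eats eats F F ⇒ F the the the the eats eats F F   [F → F the the]
F the the the the eats eats F F ⇒ F the the the the the the eats eats F F   [F → F the the]
F the the the the the the eats eats F F ⇒ F eats the the the the the the eats eats F F   [F → F eats]
F eats the the the the the the eats eats F F ⇒ F eats eats the the the the the the eats eats F F   [F → F eats]
F eats eats the the the the the the eats eats F F ⇒ eats eats eats the the the the the the eats eats F F   [F → eats]
eats eats eats the the the the the the eats eats F F ⇒ eats eats eats the the the the the the eats eats eats F   [F → eats]
eats eats eats the the the the the the eats eats eats F ⇒ eats eats eats the the the the the the eats eats eats eats   [F → eats]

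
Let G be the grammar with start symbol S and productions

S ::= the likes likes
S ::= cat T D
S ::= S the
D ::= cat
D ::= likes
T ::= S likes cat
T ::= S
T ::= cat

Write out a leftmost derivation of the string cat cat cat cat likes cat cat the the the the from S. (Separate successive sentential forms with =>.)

S => S the   [S ::= S the]
S the => S the the   [S ::= S the]
S the the => S the the the   [S ::= S the]
S the the the => S the the the the   [S ::= S the]
S the the the the => cat T D the the the the   [S ::= cat T D]
cat T D the the the the => cat S likes cat D the the the the   [T ::= S likes cat]
cat S likes cat D the the the the => cat cat T D likes cat D the the the the   [S ::= cat T D]
cat cat T D likes cat D the the the the => cat cat cat D likes cat D the the the the   [T ::= cat]
cat cat cat D likes cat D the the the the => cat cat cat cat likes cat D the the the the   [D ::= cat]
cat cat cat cat likes cat D the the the the => cat cat cat cat likes cat cat the the the the   [D ::= cat]

S => S the => S the the => S the the the => S the the the the => cat T D the the the the => cat S likes cat D the the the the => cat cat T D likes cat D the the the the => cat cat cat D likes cat D the the the the => cat cat cat cat likes cat D the the the the => cat cat cat cat likes cat cat the the the the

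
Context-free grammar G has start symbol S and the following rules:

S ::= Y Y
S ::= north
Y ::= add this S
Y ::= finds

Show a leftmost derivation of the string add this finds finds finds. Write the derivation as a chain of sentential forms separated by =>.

S => Y Y   [S ::= Y Y]
Y Y => add this S Y   [Y ::= add this S]
add this S Y => add this Y Y Y   [S ::= Y Y]
add this Y Y Y => add this finds Y Y   [Y ::= finds]
add this finds Y Y => add this finds finds Y   [Y ::= finds]
add this finds finds Y => add this finds finds finds   [Y ::= finds]

S => Y Y => add this S Y => add this Y Y Y => add this finds Y Y => add this finds finds Y => add this finds finds finds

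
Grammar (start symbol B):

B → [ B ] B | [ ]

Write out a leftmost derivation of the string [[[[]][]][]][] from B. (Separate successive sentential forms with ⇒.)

B ⇒ [B]B ⇒ [[B]B]B ⇒ [[[B]B]B]B ⇒ [[[[]]B]B]B ⇒ [[[[]][]]B]B ⇒ [[[[]][]][]]B ⇒ [[[[]][]][]][]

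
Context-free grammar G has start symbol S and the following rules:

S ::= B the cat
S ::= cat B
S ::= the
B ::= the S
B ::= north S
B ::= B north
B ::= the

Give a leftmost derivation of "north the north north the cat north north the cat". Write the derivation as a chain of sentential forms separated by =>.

S => B the cat => B north the cat => B north north the cat => north S north north the cat => north B the cat north north the cat => north B north the cat north north the cat => north B north north the cat north north the cat => north the north north the cat north north the cat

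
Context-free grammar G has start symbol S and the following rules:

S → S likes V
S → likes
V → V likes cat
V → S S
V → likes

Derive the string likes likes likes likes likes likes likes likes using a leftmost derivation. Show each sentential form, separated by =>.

S => S likes V => S likes V likes V => S likes V likes V likes V => likes likes V likes V likes V => likes likes S S likes V likes V => likes likes likes S likes V likes V => likes likes likes likes likes V likes V => likes likes likes likes likes likes likes V => likes likes likes likes likes likes likes likes

S => S likes V   [S → S likes V]
S likes V => S likes V likes V   [S → S likes V]
S likes V likes V => S likes V likes V likes V   [S → S likes V]
S likes V likes V likes V => likes likes V likes V likes V   [S → likes]
likes likes V likes V likes V => likes likes S S likes V likes V   [V → S S]
likes likes S S likes V likes V => likes likes likes S likes V likes V   [S → likes]
likes likes likes S likes V likes V => likes likes likes likes likes V likes V   [S → likes]
likes likes likes likes likes V likes V => likes likes likes likes likes likes likes V   [V → likes]
likes likes likes likes likes likes likes V => likes likes likes likes likes likes likes likes   [V → likes]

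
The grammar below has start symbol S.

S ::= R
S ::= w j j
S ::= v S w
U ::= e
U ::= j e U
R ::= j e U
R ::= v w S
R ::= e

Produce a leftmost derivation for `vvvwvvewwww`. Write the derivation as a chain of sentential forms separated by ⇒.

S ⇒ vSw ⇒ vvSww ⇒ vvRww ⇒ vvvwSww ⇒ vvvwvSwww ⇒ vvvwvvSwwww ⇒ vvvwvvRwwww ⇒ vvvwvvewwww

S ⇒ vSw   [S ::= v S w]
vSw ⇒ vvSww   [S ::= v S w]
vvSww ⇒ vvRww   [S ::= R]
vvRww ⇒ vvvwSww   [R ::= v w S]
vvvwSww ⇒ vvvwvSwww   [S ::= v S w]
vvvwvSwww ⇒ vvvwvvSwwww   [S ::= v S w]
vvvwvvSwwww ⇒ vvvwvvRwwww   [S ::= R]
vvvwvvRwwww ⇒ vvvwvvewwww   [R ::= e]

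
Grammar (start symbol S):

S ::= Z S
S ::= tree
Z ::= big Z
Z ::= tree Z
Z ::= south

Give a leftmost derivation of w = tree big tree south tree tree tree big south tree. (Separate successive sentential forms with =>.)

S => Z S => tree Z S => tree big Z S => tree big tree Z S => tree big tree south S => tree big tree south Z S => tree big tree south tree Z S => tree big tree south tree tree Z S => tree big tree south tree tree tree Z S => tree big tree south tree tree tree big Z S => tree big tree south tree tree tree big south S => tree big tree south tree tree tree big south tree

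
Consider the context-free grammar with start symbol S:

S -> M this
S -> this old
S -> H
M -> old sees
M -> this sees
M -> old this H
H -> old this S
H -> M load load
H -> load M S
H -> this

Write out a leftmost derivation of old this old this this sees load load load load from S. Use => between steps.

S => H => M load load => old this H load load => old this old this S load load => old this old this H load load => old this old this M load load load load => old this old this this sees load load load load

S => H   [S -> H]
H => M load load   [H -> M load load]
M load load => old this H load load   [M -> old this H]
old this H load load => old this old this S load load   [H -> old this S]
old this old this S load load => old this old this H load load   [S -> H]
old this old this H load load => old this old this M load load load load   [H -> M load load]
old this old this M load load load load => old this old this this sees load load load load   [M -> this sees]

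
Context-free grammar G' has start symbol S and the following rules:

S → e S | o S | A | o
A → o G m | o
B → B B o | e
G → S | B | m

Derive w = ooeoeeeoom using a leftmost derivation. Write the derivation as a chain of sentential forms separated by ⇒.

S ⇒ oS ⇒ ooS ⇒ ooeS ⇒ ooeA ⇒ ooeoGm ⇒ ooeoBm ⇒ ooeoBBom ⇒ ooeoeBom ⇒ ooeoeBBoom ⇒ ooeoeeBoom ⇒ ooeoeeeoom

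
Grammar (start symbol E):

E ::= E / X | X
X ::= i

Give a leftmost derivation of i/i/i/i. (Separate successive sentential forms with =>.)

E => E/X => E/X/X => E/X/X/X => X/X/X/X => i/X/X/X => i/i/X/X => i/i/i/X => i/i/i/i

E => E/X   [E ::= E / X]
E/X => E/X/X   [E ::= E / X]
E/X/X => E/X/X/X   [E ::= E / X]
E/X/X/X => X/X/X/X   [E ::= X]
X/X/X/X => i/X/X/X   [X ::= i]
i/X/X/X => i/i/X/X   [X ::= i]
i/i/X/X => i/i/i/X   [X ::= i]
i/i/i/X => i/i/i/i   [X ::= i]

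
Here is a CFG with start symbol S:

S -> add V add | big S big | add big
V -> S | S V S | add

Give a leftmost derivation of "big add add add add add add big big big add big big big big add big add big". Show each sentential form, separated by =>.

S => big S big => big add V add big => big add S V S add big => big add add V add V S add big => big add add S add V S add big => big add add add V add add V S add big => big add add add add add add V S add big => big add add add add add add S S add big => big add add add add add add big S big S add big => big add add add add add add big big S big big S add big => big add add add add add add big big big S big big big S add big => big add add add add add add big big big add big big big big S add big => big add add add add add add big big big add big big big big add big add big

S => big S big   [S -> big S big]
big S big => big add V add big   [S -> add V add]
big add V add big => big add S V S add big   [V -> S V S]
big add S V S add big => big add add V add V S add big   [S -> add V add]
big add add V add V S add big => big add add S add V S add big   [V -> S]
big add add S add V S add big => big add add add V add add V S add big   [S -> add V add]
big add add add V add add V S add big => big add add add add add add V S add big   [V -> add]
big add add add add add add V S add big => big add add add add add add S S add big   [V -> S]
big add add add add add add S S add big => big add add add add add add big S big S add big   [S -> big S big]
big add add add add add add big S big S add big => big add add add add add add big big S big big S add big   [S -> big S big]
big add add add add add add big big S big big S add big => big add add add add add add big big big S big big big S add big   [S -> big S big]
big add add add add add add big big big S big big big S add big => big add add add add add add big big big add big big big big S add big   [S -> add big]
big add add add add add add big big big add big big big big S add big => big add add add add add add big big big add big big big big add big add big   [S -> add big]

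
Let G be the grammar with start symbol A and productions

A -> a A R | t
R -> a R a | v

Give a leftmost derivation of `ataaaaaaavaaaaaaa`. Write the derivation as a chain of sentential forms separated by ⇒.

A ⇒ aAR   [A -> a A R]
aAR ⇒ atR   [A -> t]
atR ⇒ ataRa   [R -> a R a]
ataRa ⇒ ataaRaa   [R -> a R a]
ataaRaa ⇒ ataaaRaaa   [R -> a R a]
ataaaRaaa ⇒ ataaaaRaaaa   [R -> a R a]
ataaaaRaaaa ⇒ ataaaaaRaaaaa   [R -> a R a]
ataaaaaRaaaaa ⇒ ataaaaaaRaaaaaa   [R -> a R a]
ataaaaaaRaaaaaa ⇒ ataaaaaaaRaaaaaaa   [R -> a R a]
ataaaaaaaRaaaaaaa ⇒ ataaaaaaavaaaaaaa   [R -> v]

A⇒aAR⇒atR⇒ataRa⇒ataaRaa⇒ataaaRaaa⇒ataaaaRaaaa⇒ataaaaaRaaaaa⇒ataaaaaaRaaaaaa⇒ataaaaaaaRaaaaaaa⇒ataaaaaaavaaaaaaa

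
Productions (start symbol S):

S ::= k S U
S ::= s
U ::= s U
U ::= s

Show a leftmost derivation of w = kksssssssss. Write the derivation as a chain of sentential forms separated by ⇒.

S⇒kSU⇒kkSUU⇒kksUU⇒kkssUU⇒kksssUU⇒kkssssU⇒kksssssU⇒kkssssssU⇒kksssssssU⇒kkssssssssU⇒kksssssssss

S ⇒ kSU   [S ::= k S U]
kSU ⇒ kkSUU   [S ::= k S U]
kkSUU ⇒ kksUU   [S ::= s]
kksUU ⇒ kkssUU   [U ::= s U]
kkssUU ⇒ kksssUU   [U ::= s U]
kksssUU ⇒ kkssssU   [U ::= s]
kkssssU ⇒ kksssssU   [U ::= s U]
kksssssU ⇒ kkssssssU   [U ::= s U]
kkssssssU ⇒ kksssssssU   [U ::= s U]
kksssssssU ⇒ kkssssssssU   [U ::= s U]
kkssssssssU ⇒ kksssssssss   [U ::= s]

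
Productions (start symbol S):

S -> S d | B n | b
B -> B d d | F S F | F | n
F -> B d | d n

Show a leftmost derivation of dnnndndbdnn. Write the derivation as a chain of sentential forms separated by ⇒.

S⇒Bn⇒FSFn⇒BdSFn⇒FSFdSFn⇒dnSFdSFn⇒dnBnFdSFn⇒dnnnFdSFn⇒dnnndndSFn⇒dnnndndbFn⇒dnnndndbdnn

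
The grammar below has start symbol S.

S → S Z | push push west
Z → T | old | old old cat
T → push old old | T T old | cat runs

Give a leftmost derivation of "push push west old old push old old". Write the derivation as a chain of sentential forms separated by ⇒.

S ⇒ S Z ⇒ S Z Z ⇒ S Z Z Z ⇒ push push west Z Z Z ⇒ push push west old Z Z ⇒ push push west old old Z ⇒ push push west old old T ⇒ push push west old old push old old

S ⇒ S Z   [S → S Z]
S Z ⇒ S Z Z   [S → S Z]
S Z Z ⇒ S Z Z Z   [S → S Z]
S Z Z Z ⇒ push push west Z Z Z   [S → push push west]
push push west Z Z Z ⇒ push push west old Z Z   [Z → old]
push push west old Z Z ⇒ push push west old old Z   [Z → old]
push push west old old Z ⇒ push push west old old T   [Z → T]
push push west old old T ⇒ push push west old old push old old   [T → push old old]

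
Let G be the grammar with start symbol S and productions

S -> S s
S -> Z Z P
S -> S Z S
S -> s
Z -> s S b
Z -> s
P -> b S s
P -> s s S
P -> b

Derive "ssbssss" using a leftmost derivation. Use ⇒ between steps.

S⇒SZS⇒SZSZS⇒ZZPZSZS⇒sZPZSZS⇒ssPZSZS⇒ssbZSZS⇒ssbsSZS⇒ssbssZS⇒ssbsssS⇒ssbssss

S ⇒ SZS   [S -> S Z S]
SZS ⇒ SZSZS   [S -> S Z S]
SZSZS ⇒ ZZPZSZS   [S -> Z Z P]
ZZPZSZS ⇒ sZPZSZS   [Z -> s]
sZPZSZS ⇒ ssPZSZS   [Z -> s]
ssPZSZS ⇒ ssbZSZS   [P -> b]
ssbZSZS ⇒ ssbsSZS   [Z -> s]
ssbsSZS ⇒ ssbssZS   [S -> s]
ssbssZS ⇒ ssbsssS   [Z -> s]
ssbsssS ⇒ ssbssss   [S -> s]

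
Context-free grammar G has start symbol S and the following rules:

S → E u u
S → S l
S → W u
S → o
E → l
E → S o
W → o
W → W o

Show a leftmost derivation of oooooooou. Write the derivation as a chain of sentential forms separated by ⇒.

S ⇒ Wu ⇒ Wou ⇒ Woou ⇒ Wooou ⇒ Woooou ⇒ Wooooou ⇒ Woooooou ⇒ Wooooooou ⇒ oooooooou

S ⇒ Wu   [S → W u]
Wu ⇒ Wou   [W → W o]
Wou ⇒ Woou   [W → W o]
Woou ⇒ Wooou   [W → W o]
Wooou ⇒ Woooou   [W → W o]
Woooou ⇒ Wooooou   [W → W o]
Wooooou ⇒ Woooooou   [W → W o]
Woooooou ⇒ Wooooooou   [W → W o]
Wooooooou ⇒ oooooooou   [W → o]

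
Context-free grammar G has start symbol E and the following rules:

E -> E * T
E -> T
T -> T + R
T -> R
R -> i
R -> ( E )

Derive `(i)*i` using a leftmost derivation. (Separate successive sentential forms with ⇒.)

E⇒E*T⇒T*T⇒R*T⇒(E)*T⇒(T)*T⇒(R)*T⇒(i)*T⇒(i)*R⇒(i)*i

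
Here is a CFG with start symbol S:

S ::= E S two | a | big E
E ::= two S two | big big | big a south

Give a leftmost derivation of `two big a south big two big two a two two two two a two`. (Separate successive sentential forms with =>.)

S => E S two   [S ::= E S two]
E S two => two S two S two   [E ::= two S two]
two S two S two => two E S two two S two   [S ::= E S two]
two E S two two S two => two big a south S two two S two   [E ::= big a south]
two big a south S two two S two => two big a south big E two two S two   [S ::= big E]
two big a south big E two two S two => two big a south big two S two two two S two   [E ::= two S two]
two big a south big two S two two two S two => two big a south big two big E two two two S two   [S ::= big E]
two big a south big two big E two two two S two => two big a south big two big two S two two two two S two   [E ::= two S two]
two big a south big two big two S two two two two S two => two big a south big two big two a two two two two S two   [S ::= a]
two big a south big two big two a two two two two S two => two big a south big two big two a two two two two a two   [S ::= a]

S => E S two => two S two S two => two E S two two S two => two big a south S two two S two => two big a south big E two two S two => two big a south big two S two two two S two => two big a south big two big E two two two S two => two big a south big two big two S two two two two S two => two big a south big two big two a two two two two S two => two big a south big two big two a two two two two a two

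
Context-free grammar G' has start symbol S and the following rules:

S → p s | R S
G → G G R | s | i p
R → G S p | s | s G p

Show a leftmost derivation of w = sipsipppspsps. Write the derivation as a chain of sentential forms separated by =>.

S=>RS=>sS=>sRS=>sGSpS=>sipSpS=>sipRSpS=>sipsGpSpS=>sipsippSpS=>sipsipppspS=>sipsipppspRS=>sipsipppspsS=>sipsipppspsps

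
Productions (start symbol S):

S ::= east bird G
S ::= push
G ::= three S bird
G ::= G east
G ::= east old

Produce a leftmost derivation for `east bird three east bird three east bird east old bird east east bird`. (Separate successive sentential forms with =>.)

S => east bird G   [S ::= east bird G]
east bird G => east bird three S bird   [G ::= three S bird]
east bird three S bird => east bird three east bird G bird   [S ::= east bird G]
east bird three east bird G bird => east bird three east bird G east bird   [G ::= G east]
east bird three east bird G east bird => east bird three east bird G east east bird   [G ::= G east]
east bird three east bird G east east bird => east bird three east bird three S bird east east bird   [G ::= three S bird]
east bird three east bird three S bird east east bird => east bird three east bird three east bird G bird east east bird   [S ::= east bird G]
east bird three east bird three east bird G bird east east bird => east bird three east bird three east bird east old bird east east bird   [G ::= east old]

S => east bird G => east bird three S bird => east bird three east bird G bird => east bird three east bird G east bird => east bird three east bird G east east bird => east bird three east bird three S bird east east bird => east bird three east bird three east bird G bird east east bird => east bird three east bird three east bird east old bird east east bird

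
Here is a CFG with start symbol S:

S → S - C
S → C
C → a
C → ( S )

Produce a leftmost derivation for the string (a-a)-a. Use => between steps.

S => S-C   [S → S - C]
S-C => C-C   [S → C]
C-C => (S)-C   [C → ( S )]
(S)-C => (S-C)-C   [S → S - C]
(S-C)-C => (C-C)-C   [S → C]
(C-C)-C => (a-C)-C   [C → a]
(a-C)-C => (a-a)-C   [C → a]
(a-a)-C => (a-a)-a   [C → a]

S => S-C => C-C => (S)-C => (S-C)-C => (C-C)-C => (a-C)-C => (a-a)-C => (a-a)-a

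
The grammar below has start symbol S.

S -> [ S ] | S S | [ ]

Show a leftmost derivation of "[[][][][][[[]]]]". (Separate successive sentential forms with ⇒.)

S ⇒ [S]   [S -> [ S ]]
[S] ⇒ [SS]   [S -> S S]
[SS] ⇒ [SSS]   [S -> S S]
[SSS] ⇒ [[]SS]   [S -> [ ]]
[[]SS] ⇒ [[]SSS]   [S -> S S]
[[]SSS] ⇒ [[][]SS]   [S -> [ ]]
[[][]SS] ⇒ [[][]SSS]   [S -> S S]
[[][]SSS] ⇒ [[][][]SS]   [S -> [ ]]
[[][][]SS] ⇒ [[][][][]S]   [S -> [ ]]
[[][][][]S] ⇒ [[][][][][S]]   [S -> [ S ]]
[[][][][][S]] ⇒ [[][][][][[S]]]   [S -> [ S ]]
[[][][][][[S]]] ⇒ [[][][][][[[]]]]   [S -> [ ]]

S ⇒ [S] ⇒ [SS] ⇒ [SSS] ⇒ [[]SS] ⇒ [[]SSS] ⇒ [[][]SS] ⇒ [[][]SSS] ⇒ [[][][]SS] ⇒ [[][][][]S] ⇒ [[][][][][S]] ⇒ [[][][][][[S]]] ⇒ [[][][][][[[]]]]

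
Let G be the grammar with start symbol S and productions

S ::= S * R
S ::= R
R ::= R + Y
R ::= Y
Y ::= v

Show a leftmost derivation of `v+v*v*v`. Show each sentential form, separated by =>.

S => S*R   [S ::= S * R]
S*R => S*R*R   [S ::= S * R]
S*R*R => R*R*R   [S ::= R]
R*R*R => R+Y*R*R   [R ::= R + Y]
R+Y*R*R => Y+Y*R*R   [R ::= Y]
Y+Y*R*R => v+Y*R*R   [Y ::= v]
v+Y*R*R => v+v*R*R   [Y ::= v]
v+v*R*R => v+v*Y*R   [R ::= Y]
v+v*Y*R => v+v*v*R   [Y ::= v]
v+v*v*R => v+v*v*Y   [R ::= Y]
v+v*v*Y => v+v*v*v   [Y ::= v]

S => S*R => S*R*R => R*R*R => R+Y*R*R => Y+Y*R*R => v+Y*R*R => v+v*R*R => v+v*Y*R => v+v*v*R => v+v*v*Y => v+v*v*v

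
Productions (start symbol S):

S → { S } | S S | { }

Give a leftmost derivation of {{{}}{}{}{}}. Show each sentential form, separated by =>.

S => {S} => {SS} => {SSS} => {SSSS} => {{S}SSS} => {{{}}SSS} => {{{}}{}SS} => {{{}}{}{}S} => {{{}}{}{}{}}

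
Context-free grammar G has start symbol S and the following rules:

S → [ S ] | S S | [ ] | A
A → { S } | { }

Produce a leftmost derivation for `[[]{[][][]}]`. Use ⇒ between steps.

S ⇒ [S] ⇒ [SS] ⇒ [[]S] ⇒ [[]A] ⇒ [[]{S}] ⇒ [[]{SS}] ⇒ [[]{SSS}] ⇒ [[]{[]SS}] ⇒ [[]{[][]S}] ⇒ [[]{[][][]}]

S ⇒ [S]   [S → [ S ]]
[S] ⇒ [SS]   [S → S S]
[SS] ⇒ [[]S]   [S → [ ]]
[[]S] ⇒ [[]A]   [S → A]
[[]A] ⇒ [[]{S}]   [A → { S }]
[[]{S}] ⇒ [[]{SS}]   [S → S S]
[[]{SS}] ⇒ [[]{SSS}]   [S → S S]
[[]{SSS}] ⇒ [[]{[]SS}]   [S → [ ]]
[[]{[]SS}] ⇒ [[]{[][]S}]   [S → [ ]]
[[]{[][]S}] ⇒ [[]{[][][]}]   [S → [ ]]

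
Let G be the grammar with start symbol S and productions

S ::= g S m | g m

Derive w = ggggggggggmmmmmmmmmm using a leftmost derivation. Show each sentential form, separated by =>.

S => gSm => ggSmm => gggSmmm => ggggSmmmm => gggggSmmmmm => ggggggSmmmmmm => gggggggSmmmmmmm => ggggggggSmmmmmmmm => gggggggggSmmmmmmmmm => ggggggggggmmmmmmmmmm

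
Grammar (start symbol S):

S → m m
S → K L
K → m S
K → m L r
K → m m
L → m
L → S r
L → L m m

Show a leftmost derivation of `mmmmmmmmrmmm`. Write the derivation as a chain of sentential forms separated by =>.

S=>KL=>mLrL=>mLmmrL=>mLmmmmrL=>mLmmmmmmrL=>mmmmmmmmrL=>mmmmmmmmrLmm=>mmmmmmmmrmmm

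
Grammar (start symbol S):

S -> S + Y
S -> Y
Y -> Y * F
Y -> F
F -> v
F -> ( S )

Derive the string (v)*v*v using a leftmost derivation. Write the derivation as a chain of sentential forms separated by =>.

S => Y => Y*F => Y*F*F => F*F*F => (S)*F*F => (Y)*F*F => (F)*F*F => (v)*F*F => (v)*v*F => (v)*v*v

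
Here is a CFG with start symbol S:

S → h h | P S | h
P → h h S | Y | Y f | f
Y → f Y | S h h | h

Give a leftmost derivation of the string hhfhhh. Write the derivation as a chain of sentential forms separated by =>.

S=>PS=>hhSS=>hhPSS=>hhfSS=>hhfhS=>hhfhhh

S => PS   [S → P S]
PS => hhSS   [P → h h S]
hhSS => hhPSS   [S → P S]
hhPSS => hhfSS   [P → f]
hhfSS => hhfhS   [S → h]
hhfhS => hhfhhh   [S → h h]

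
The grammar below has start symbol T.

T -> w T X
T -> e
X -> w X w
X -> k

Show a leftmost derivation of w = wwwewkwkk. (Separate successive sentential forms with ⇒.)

T ⇒ wTX ⇒ wwTXX ⇒ wwwTXXX ⇒ wwweXXX ⇒ wwwewXwXX ⇒ wwwewkwXX ⇒ wwwewkwkX ⇒ wwwewkwkk

T ⇒ wTX   [T -> w T X]
wTX ⇒ wwTXX   [T -> w T X]
wwTXX ⇒ wwwTXXX   [T -> w T X]
wwwTXXX ⇒ wwweXXX   [T -> e]
wwweXXX ⇒ wwwewXwXX   [X -> w X w]
wwwewXwXX ⇒ wwwewkwXX   [X -> k]
wwwewkwXX ⇒ wwwewkwkX   [X -> k]
wwwewkwkX ⇒ wwwewkwkk   [X -> k]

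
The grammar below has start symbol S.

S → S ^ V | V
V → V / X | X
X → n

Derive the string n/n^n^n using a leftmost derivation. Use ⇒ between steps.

S⇒S^V⇒S^V^V⇒V^V^V⇒V/X^V^V⇒X/X^V^V⇒n/X^V^V⇒n/n^V^V⇒n/n^X^V⇒n/n^n^V⇒n/n^n^X⇒n/n^n^n

S ⇒ S^V   [S → S ^ V]
S^V ⇒ S^V^V   [S → S ^ V]
S^V^V ⇒ V^V^V   [S → V]
V^V^V ⇒ V/X^V^V   [V → V / X]
V/X^V^V ⇒ X/X^V^V   [V → X]
X/X^V^V ⇒ n/X^V^V   [X → n]
n/X^V^V ⇒ n/n^V^V   [X → n]
n/n^V^V ⇒ n/n^X^V   [V → X]
n/n^X^V ⇒ n/n^n^V   [X → n]
n/n^n^V ⇒ n/n^n^X   [V → X]
n/n^n^X ⇒ n/n^n^n   [X → n]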